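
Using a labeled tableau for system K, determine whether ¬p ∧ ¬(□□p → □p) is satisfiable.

Satisfiable (open branch found)

1. ¬p ∧ ¬(□□p → □p), u
2. ¬p, u   [∧-rule on 1]
3. ¬(□□p → □p), u   [∧-rule on 1]
4. □□p, u   [¬→-rule on 3]
5. ¬□p, u   [¬→-rule on 3]
6. ¬p, v   [¬□-rule on 5: fresh world v, uRv]
7. □p, v   [□-rule on 4 via uRv]
Accessibility: uRv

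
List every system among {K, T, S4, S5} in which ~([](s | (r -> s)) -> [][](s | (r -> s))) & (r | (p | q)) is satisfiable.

K, T

S4-tableau for the formula:
1. ~([](s | (r -> s)) -> [][](s | (r -> s))) & (r | (p | q)), w0
2. ~([](s | (r -> s)) -> [][](s | (r -> s))), w0
3. r | (p | q), w0
4. [](s | (r -> s)), w0
5. ~[][](s | (r -> s)), w0
6. s | (r -> s), w0
7. p | q, w0
8. r -> s, w0
9. q, w0
10. s, w0
11. ~[](s | (r -> s)), w1
12. s | (r -> s), w1
13. r -> s, w1
14. s, w1
15. ~(s | (r -> s)), w2
16. ~s, w2
17. ~(r -> s), w2
18. r, w2
19. s | (r -> s), w2
20. r -> s, w2
21. s, w2
Accessibility: w0Rw0, w0Rw1, w0Rw2, w1Rw1, w1Rw2, w2Rw2
Branch closes: s and ~s both at w2.
Every branch closes (one shown): unsatisfiable in S4, hence also in S5 (every S5-frame is an S4-frame).
T-tableau for the formula:
1. ~([](s | (r -> s)) -> [][](s | (r -> s))) & (r | (p | q)), w0
2. ~([](s | (r -> s)) -> [][](s | (r -> s))), w0
3. r | (p | q), w0
4. [](s | (r -> s)), w0
5. ~[][](s | (r -> s)), w0
6. s | (r -> s), w0
7. p | q, w0
8. r -> s, w0
9. q, w0
10. s, w0
11. ~[](s | (r -> s)), w1
12. s | (r -> s), w1
13. r -> s, w1
14. s, w1
15. ~(s | (r -> s)), w2
16. ~s, w2
17. ~(r -> s), w2
18. r, w2
Accessibility: w0Rw0, w0Rw1, w1Rw1, w1Rw2, w2Rw2
Complete open branch: satisfiable in T, hence also in K (this T-model is also a K-model).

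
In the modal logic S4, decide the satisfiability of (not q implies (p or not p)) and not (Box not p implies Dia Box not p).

1. (not q implies (p or not p)) and not (Box not p implies Dia Box not p), u
2. not q implies (p or not p), u
3. not (Box not p implies Dia Box not p), u
4. Box not p, u
5. not Dia Box not p, u
6. not p, u
7. not Box not p, u
8. p or not p, u
9. p, v
10. not p, v
Accessibility: uRu, uRv, vRv
Branch closes: p and not p both at v.
All branches of the tableau close; one closing branch shown above.

Unsatisfiable (every branch closes)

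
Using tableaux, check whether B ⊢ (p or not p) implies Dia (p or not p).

Valid

Tableau for the negation not ((p or not p) implies Dia (p or not p)):
1. not ((p or not p) implies Dia (p or not p)), w0
2. p or not p, w0   [neg-implies-rule on 1]
3. not Dia (p or not p), w0   [neg-implies-rule on 1]
4. not (p or not p), w0   [neg-Dia-rule on 3 via w0Rw0]
5. not p, w0   [neg-or-rule on 4]
6. p, w0   [neg-or-rule on 4]
Accessibility: w0Rw0
Branch closes: p and not p both at w0.
Every branch of the negation's tableau closes; the branch above is one of them.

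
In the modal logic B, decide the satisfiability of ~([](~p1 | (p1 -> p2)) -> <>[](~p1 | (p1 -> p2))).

1. ~([](~p1 | (p1 -> p2)) -> <>[](~p1 | (p1 -> p2))), u
2. [](~p1 | (p1 -> p2)), u
3. ~<>[](~p1 | (p1 -> p2)), u
4. ~p1 | (p1 -> p2), u
5. ~[](~p1 | (p1 -> p2)), u
6. p1 -> p2, u
7. p2, u
8. ~(~p1 | (p1 -> p2)), v
9. p1, v
10. ~(p1 -> p2), v
11. ~p2, v
12. ~p1 | (p1 -> p2), v
13. ~[](~p1 | (p1 -> p2)), v
14. p1 -> p2, v
15. p2, v
Accessibility: uRu, uRv, vRu, vRv
Branch closes: p2 and ~p2 both at v.
(One branch shown.) All branches close.

Unsatisfiable (every branch closes)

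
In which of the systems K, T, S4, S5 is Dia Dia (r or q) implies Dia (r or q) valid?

T-tableau for the negation not (Dia Dia (r or q) implies Dia (r or q)):
1. not (Dia Dia (r or q) implies Dia (r or q)), u
2. Dia Dia (r or q), u
3. not Dia (r or q), u
4. not (r or q), u
5. not r, u
6. not q, u
7. Dia (r or q), v
8. not (r or q), v
9. not r, v
10. not q, v
11. r or q, w
12. q, w
Accessibility: uRu, uRv, vRv, vRw, wRw
Complete open branch: countermodel on a T-frame, so not valid in T, nor in K (the same frame is also a K-frame).
S4-tableau for the negation not (Dia Dia (r or q) implies Dia (r or q)):
1. not (Dia Dia (r or q) implies Dia (r or q)), u
2. Dia Dia (r or q), u
3. not Dia (r or q), u
4. not (r or q), u
5. not r, u
6. not q, u
7. Dia (r or q), v
8. not (r or q), v
9. not r, v
10. not q, v
11. r or q, w
12. not (r or q), w
13. not r, w
14. not q, w
15. q, w
Accessibility: uRu, uRv, uRw, vRv, vRw, wRw
Branch closes: q and not q both at w.
Every branch closes (one shown): valid in S4, hence also in S5 (every theorem of S4 is a theorem of S5).

S4, S5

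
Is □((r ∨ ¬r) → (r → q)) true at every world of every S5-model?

Invalid (countermodel exists)

Tableau for the negation ¬□((r ∨ ¬r) → (r → q)):
1. ¬□((r ∨ ¬r) → (r → q)), w0
2. ¬((r ∨ ¬r) → (r → q)), w1
3. r ∨ ¬r, w1
4. ¬(r → q), w1
5. r, w1
6. ¬q, w1
Accessibility: w0Rw0, w0Rw1, w1Rw0, w1Rw1
The negation has an open branch (countermodel exists).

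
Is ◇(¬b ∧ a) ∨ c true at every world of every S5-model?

Not valid

Tableau for the negation ¬(◇(¬b ∧ a) ∨ c):
1. ¬(◇(¬b ∧ a) ∨ c), w0
2. ¬◇(¬b ∧ a), w0   [¬∨-rule on 1]
3. ¬c, w0   [¬∨-rule on 1]
4. ¬(¬b ∧ a), w0   [¬◇-rule on 2 via w0Rw0]
5. ¬a, w0   [¬∧-rule on 4 (branches; this branch)]
Accessibility: w0Rw0
The negation has an open branch (countermodel exists).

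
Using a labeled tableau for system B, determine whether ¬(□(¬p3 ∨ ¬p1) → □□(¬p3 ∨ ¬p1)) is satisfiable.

1. ¬(□(¬p3 ∨ ¬p1) → □□(¬p3 ∨ ¬p1)), w0
2. □(¬p3 ∨ ¬p1), w0   [¬→-rule on 1]
3. ¬□□(¬p3 ∨ ¬p1), w0   [¬→-rule on 1]
4. ¬p3 ∨ ¬p1, w0   [□-rule on 2 via w0Rw0]
5. ¬p1, w0   [∨-rule on 4 (branches; this branch)]
6. ¬□(¬p3 ∨ ¬p1), w1   [¬□-rule on 3: fresh world w1, w0Rw1]
7. ¬p3 ∨ ¬p1, w1   [□-rule on 2 via w0Rw1]
8. ¬p1, w1   [∨-rule on 7 (branches; this branch)]
9. ¬(¬p3 ∨ ¬p1), w2   [¬□-rule on 6: fresh world w2, w1Rw2]
10. p3, w2   [¬∨-rule on 9]
11. p1, w2   [¬∨-rule on 9]
Accessibility: w0Rw0, w0Rw1, w1Rw0, w1Rw1, w1Rw2, w2Rw1, w2Rw2

Yes, satisfiable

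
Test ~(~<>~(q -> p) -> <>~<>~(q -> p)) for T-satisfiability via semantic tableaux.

Unsatisfiable

1. ~(~<>~(q -> p) -> <>~<>~(q -> p)), 0
2. ~<>~(q -> p), 0
3. ~<>~<>~(q -> p), 0
4. q -> p, 0
5. <>~(q -> p), 0
6. p, 0
7. ~(q -> p), 1
8. q, 1
9. ~p, 1
10. q -> p, 1
11. <>~(q -> p), 1
12. p, 1
Accessibility: 0R0, 0R1, 1R1
Branch closes: p and ~p both at 1.
Every branch closes; the branch above is one of them.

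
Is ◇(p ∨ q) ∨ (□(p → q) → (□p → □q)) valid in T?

Tableau for the negation ¬(◇(p ∨ q) ∨ (□(p → q) → (□p → □q))):
1. ¬(◇(p ∨ q) ∨ (□(p → q) → (□p → □q))), 0
2. ¬◇(p ∨ q), 0   [¬∨-rule on 1]
3. ¬(□(p → q) → (□p → □q)), 0   [¬∨-rule on 1]
4. □(p → q), 0   [¬→-rule on 3]
5. ¬(□p → □q), 0   [¬→-rule on 3]
6. □p, 0   [¬→-rule on 5]
7. ¬□q, 0   [¬→-rule on 5]
8. ¬(p ∨ q), 0   [¬◇-rule on 2 via 0R0]
9. ¬p, 0   [¬∨-rule on 8]
10. ¬q, 0   [¬∨-rule on 8]
11. p → q, 0   [□-rule on 4 via 0R0]
12. p, 0   [□-rule on 6 via 0R0]
Accessibility: 0R0
Branch closes: p and ¬p both at 0.
All branches of the negation close; one closing branch shown above.

Yes, valid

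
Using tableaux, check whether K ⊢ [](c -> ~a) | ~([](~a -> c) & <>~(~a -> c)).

Valid

Tableau for the negation ~([](c -> ~a) | ~([](~a -> c) & <>~(~a -> c))):
1. ~([](c -> ~a) | ~([](~a -> c) & <>~(~a -> c))), 0
2. ~[](c -> ~a), 0
3. [](~a -> c) & <>~(~a -> c), 0
4. [](~a -> c), 0
5. <>~(~a -> c), 0
6. ~(c -> ~a), 1
7. c, 1
8. a, 1
9. ~a -> c, 1
10. ~(~a -> c), 2
11. ~a, 2
12. ~c, 2
13. ~a -> c, 2
14. c, 2
Accessibility: 0R1, 0R2
Branch closes: c and ~c both at 2.
All branches of the negation close; one closing branch shown above.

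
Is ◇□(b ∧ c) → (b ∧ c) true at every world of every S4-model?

No, not valid

Tableau for the negation ¬(◇□(b ∧ c) → (b ∧ c)):
1. ¬(◇□(b ∧ c) → (b ∧ c)), u
2. ◇□(b ∧ c), u
3. ¬(b ∧ c), u
4. ¬c, u
5. □(b ∧ c), v
6. b ∧ c, v
7. b, v
8. c, v
Accessibility: uRu, uRv, vRv
The negation has an open branch (countermodel exists).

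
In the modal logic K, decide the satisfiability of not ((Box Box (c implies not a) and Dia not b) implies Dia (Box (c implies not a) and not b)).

1. not ((Box Box (c implies not a) and Dia not b) implies Dia (Box (c implies not a) and not b)), 0
2. Box Box (c implies not a) and Dia not b, 0
3. not Dia (Box (c implies not a) and not b), 0
4. Box Box (c implies not a), 0
5. Dia not b, 0
6. not b, 1
7. not (Box (c implies not a) and not b), 1
8. Box (c implies not a), 1
9. not Box (c implies not a), 1
10. not (c implies not a), 2
11. c, 2
12. a, 2
13. c implies not a, 2
14. not a, 2
Accessibility: 0R1, 1R2
Branch closes: a and not a both at 2.
(One branch shown.) All branches close.

No, unsatisfiable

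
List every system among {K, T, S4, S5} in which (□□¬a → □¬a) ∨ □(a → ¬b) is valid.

K-tableau for the negation ¬((□□¬a → □¬a) ∨ □(a → ¬b)):
1. ¬((□□¬a → □¬a) ∨ □(a → ¬b)), u
2. ¬(□□¬a → □¬a), u
3. ¬□(a → ¬b), u
4. □□¬a, u
5. ¬□¬a, u
6. ¬(a → ¬b), v
7. a, v
8. b, v
9. □¬a, v
10. a, w
11. □¬a, w
Accessibility: uRv, uRw
Complete open branch: countermodel on a K-frame, so not valid in K.
T-tableau for the negation ¬((□□¬a → □¬a) ∨ □(a → ¬b)):
1. ¬((□□¬a → □¬a) ∨ □(a → ¬b)), u
2. ¬(□□¬a → □¬a), u
3. ¬□(a → ¬b), u
4. □□¬a, u
5. ¬□¬a, u
6. □¬a, u
7. ¬a, u
8. ¬(a → ¬b), v
9. a, v
10. b, v
11. □¬a, v
12. ¬a, v
Accessibility: uRu, uRv, vRv
Branch closes: a and ¬a both at v.
Every branch closes (one shown): valid in T, hence also in S4, S5 (every theorem of T is a theorem of S4 and S5).

T, S4, S5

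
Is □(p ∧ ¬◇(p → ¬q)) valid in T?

No, not valid

Tableau for the negation ¬□(p ∧ ¬◇(p → ¬q)):
1. ¬□(p ∧ ¬◇(p → ¬q)), 0
2. ¬(p ∧ ¬◇(p → ¬q)), 1   [¬□-rule on 1: fresh world 1, 0R1]
3. ◇(p → ¬q), 1   [¬∧-rule on 2 (branches; this branch)]
4. p → ¬q, 2   [◇-rule on 3: fresh world 2, 1R2]
5. ¬q, 2   [→-rule on 4 (branches; this branch)]
Accessibility: 0R0, 0R1, 1R1, 1R2, 2R2
The negation has an open branch (countermodel exists).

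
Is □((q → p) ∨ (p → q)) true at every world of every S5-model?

Tableau for the negation ¬□((q → p) ∨ (p → q)):
1. ¬□((q → p) ∨ (p → q)), 0
2. ¬((q → p) ∨ (p → q)), 1   [¬□-rule on 1: fresh world 1, 0R1]
3. ¬(q → p), 1   [¬∨-rule on 2]
4. ¬(p → q), 1   [¬∨-rule on 2]
5. q, 1   [¬→-rule on 3]
6. ¬p, 1   [¬→-rule on 3]
7. p, 1   [¬→-rule on 4]
8. ¬q, 1   [¬→-rule on 4]
Accessibility: 0R0, 0R1, 1R0, 1R1
Branch closes: p and ¬p both at 1.
All branches of the negation close; one closing branch shown above.

Yes, valid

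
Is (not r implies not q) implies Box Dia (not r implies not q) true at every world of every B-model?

Tableau for the negation not ((not r implies not q) implies Box Dia (not r implies not q)):
1. not ((not r implies not q) implies Box Dia (not r implies not q)), 0
2. not r implies not q, 0   [neg-implies-rule on 1]
3. not Box Dia (not r implies not q), 0   [neg-implies-rule on 1]
4. not q, 0   [implies-rule on 2 (branches; this branch)]
5. not Dia (not r implies not q), 1   [neg-Box-rule on 3: fresh world 1, 0R1]
6. not (not r implies not q), 0   [neg-Dia-rule on 5 via 1R0]
7. not r, 0   [neg-implies-rule on 6]
8. q, 0   [neg-implies-rule on 6]
Accessibility: 0R0, 0R1, 1R0, 1R1
Branch closes: q and not q both at 0.
All branches of the negation close; one closing branch shown above.

Valid in B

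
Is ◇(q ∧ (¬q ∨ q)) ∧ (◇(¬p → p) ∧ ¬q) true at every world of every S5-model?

Tableau for the negation ¬(◇(q ∧ (¬q ∨ q)) ∧ (◇(¬p → p) ∧ ¬q)):
1. ¬(◇(q ∧ (¬q ∨ q)) ∧ (◇(¬p → p) ∧ ¬q)), w0
2. ¬(◇(¬p → p) ∧ ¬q), w0
3. q, w0
Accessibility: w0Rw0
The negation has an open branch (countermodel exists).

No, not valid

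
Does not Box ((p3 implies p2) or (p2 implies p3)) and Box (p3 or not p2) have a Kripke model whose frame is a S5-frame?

Unsatisfiable

1. not Box ((p3 implies p2) or (p2 implies p3)) and Box (p3 or not p2), w0
2. not Box ((p3 implies p2) or (p2 implies p3)), w0
3. Box (p3 or not p2), w0
4. p3 or not p2, w0
5. not p2, w0
6. not ((p3 implies p2) or (p2 implies p3)), w1
7. not (p3 implies p2), w1
8. not (p2 implies p3), w1
9. p3, w1
10. not p2, w1
11. p2, w1
12. not p3, w1
Accessibility: w0Rw0, w0Rw1, w1Rw0, w1Rw1
Branch closes: p2 and not p2 both at w1.
All branches of the tableau close; one closing branch shown above.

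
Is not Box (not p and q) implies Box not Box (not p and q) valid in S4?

Invalid (countermodel exists)

Tableau for the negation not (not Box (not p and q) implies Box not Box (not p and q)):
1. not (not Box (not p and q) implies Box not Box (not p and q)), 0
2. not Box (not p and q), 0
3. not Box not Box (not p and q), 0
4. not (not p and q), 1
5. not q, 1
6. Box (not p and q), 2
7. not p and q, 2
8. not p, 2
9. q, 2
Accessibility: 0R0, 0R1, 0R2, 1R1, 2R2
The negation has an open branch (countermodel exists).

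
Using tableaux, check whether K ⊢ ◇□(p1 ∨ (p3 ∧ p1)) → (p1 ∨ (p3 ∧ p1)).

Tableau for the negation ¬(◇□(p1 ∨ (p3 ∧ p1)) → (p1 ∨ (p3 ∧ p1))):
1. ¬(◇□(p1 ∨ (p3 ∧ p1)) → (p1 ∨ (p3 ∧ p1))), u
2. ◇□(p1 ∨ (p3 ∧ p1)), u
3. ¬(p1 ∨ (p3 ∧ p1)), u
4. ¬p1, u
5. ¬(p3 ∧ p1), u
6. □(p1 ∨ (p3 ∧ p1)), v
Accessibility: uRv
The negation has an open branch (countermodel exists).

Invalid (countermodel exists)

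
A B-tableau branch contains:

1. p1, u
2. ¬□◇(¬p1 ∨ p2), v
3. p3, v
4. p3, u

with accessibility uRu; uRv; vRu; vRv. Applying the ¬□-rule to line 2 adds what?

a fresh world w with vRw, and ¬◇(¬p1 ∨ p2) at w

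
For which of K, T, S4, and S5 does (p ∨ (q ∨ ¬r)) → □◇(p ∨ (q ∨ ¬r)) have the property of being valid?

S5

S4-tableau for the negation ¬((p ∨ (q ∨ ¬r)) → □◇(p ∨ (q ∨ ¬r))):
1. ¬((p ∨ (q ∨ ¬r)) → □◇(p ∨ (q ∨ ¬r))), w0
2. p ∨ (q ∨ ¬r), w0   [¬→-rule on 1]
3. ¬□◇(p ∨ (q ∨ ¬r)), w0   [¬→-rule on 1]
4. q ∨ ¬r, w0   [∨-rule on 2 (branches; this branch)]
5. ¬r, w0   [∨-rule on 4 (branches; this branch)]
6. ¬◇(p ∨ (q ∨ ¬r)), w1   [¬□-rule on 3: fresh world w1, w0Rw1]
7. ¬(p ∨ (q ∨ ¬r)), w1   [¬◇-rule on 6 via w1Rw1]
8. ¬p, w1   [¬∨-rule on 7]
9. ¬(q ∨ ¬r), w1   [¬∨-rule on 7]
10. ¬q, w1   [¬∨-rule on 9]
11. r, w1   [¬∨-rule on 9]
Accessibility: w0Rw0, w0Rw1, w1Rw1
Complete open branch: countermodel on an S4-frame, so not valid in S4, nor in K, T (the same frame is also a K-frame and a T-frame).
S5-tableau for the negation ¬((p ∨ (q ∨ ¬r)) → □◇(p ∨ (q ∨ ¬r))):
1. ¬((p ∨ (q ∨ ¬r)) → □◇(p ∨ (q ∨ ¬r))), w0
2. p ∨ (q ∨ ¬r), w0   [¬→-rule on 1]
3. ¬□◇(p ∨ (q ∨ ¬r)), w0   [¬→-rule on 1]
4. q ∨ ¬r, w0   [∨-rule on 2 (branches; this branch)]
5. ¬r, w0   [∨-rule on 4 (branches; this branch)]
6. ¬◇(p ∨ (q ∨ ¬r)), w1   [¬□-rule on 3: fresh world w1, w0Rw1]
7. ¬(p ∨ (q ∨ ¬r)), w0   [¬◇-rule on 6 via w1Rw0]
8. ¬p, w0   [¬∨-rule on 7]
9. ¬(q ∨ ¬r), w0   [¬∨-rule on 7]
10. ¬q, w0   [¬∨-rule on 9]
11. r, w0   [¬∨-rule on 9]
Accessibility: w0Rw0, w0Rw1, w1Rw0, w1Rw1
Branch closes: r and ¬r both at w0.
Every branch closes (one shown): valid in S5.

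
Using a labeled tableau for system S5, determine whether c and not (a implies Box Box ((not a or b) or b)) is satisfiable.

1. c and not (a implies Box Box ((not a or b) or b)), w0
2. c, w0   [and-rule on 1]
3. not (a implies Box Box ((not a or b) or b)), w0   [and-rule on 1]
4. a, w0   [neg-implies-rule on 3]
5. not Box Box ((not a or b) or b), w0   [neg-implies-rule on 3]
6. not Box ((not a or b) or b), w1   [neg-Box-rule on 5: fresh world w1, w0Rw1]
7. not ((not a or b) or b), w2   [neg-Box-rule on 6: fresh world w2, w1Rw2]
8. not (not a or b), w2   [neg-or-rule on 7]
9. not b, w2   [neg-or-rule on 7]
10. a, w2   [neg-or-rule on 8]
Accessibility: w0Rw0, w0Rw1, w0Rw2, w1Rw0, w1Rw1, w1Rw2, w2Rw0, w2Rw1, w2Rw2

Satisfiable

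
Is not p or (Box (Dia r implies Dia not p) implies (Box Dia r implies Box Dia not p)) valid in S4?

Tableau for the negation not (not p or (Box (Dia r implies Dia not p) implies (Box Dia r implies Box Dia not p))):
1. not (not p or (Box (Dia r implies Dia not p) implies (Box Dia r implies Box Dia not p))), w0
2. p, w0   [neg-or-rule on 1]
3. not (Box (Dia r implies Dia not p) implies (Box Dia r implies Box Dia not p)), w0   [neg-or-rule on 1]
4. Box (Dia r implies Dia not p), w0   [neg-implies-rule on 3]
5. not (Box Dia r implies Box Dia not p), w0   [neg-implies-rule on 3]
6. Box Dia r, w0   [neg-implies-rule on 5]
7. not Box Dia not p, w0   [neg-implies-rule on 5]
8. Dia r implies Dia not p, w0   [Box-rule on 4 via w0Rw0]
9. Dia r, w0   [Box-rule on 6 via w0Rw0]
10. Dia not p, w0   [implies-rule on 8 (branches; this branch)]
11. not Dia not p, w1   [neg-Box-rule on 7: fresh world w1, w0Rw1]
12. Dia r implies Dia not p, w1   [Box-rule on 4 via w0Rw1]
13. Dia r, w1   [Box-rule on 6 via w0Rw1]
14. p, w1   [neg-Dia-rule on 11 via w1Rw1]
15. Dia not p, w1   [implies-rule on 12 (branches; this branch)]
16. r, w2   [Dia-rule on 9: fresh world w2, w0Rw2]
17. Dia r implies Dia not p, w2   [Box-rule on 4 via w0Rw2]
18. Dia r, w2   [Box-rule on 6 via w0Rw2]
19. Dia not p, w2   [implies-rule on 17 (branches; this branch)]
20. not p, w3   [Dia-rule on 10: fresh world w3, w0Rw3]
21. Dia r implies Dia not p, w3   [Box-rule on 4 via w0Rw3]
22. Dia r, w3   [Box-rule on 6 via w0Rw3]
23. not Dia r, w3   [implies-rule on 21 (branches; this branch)]
24. not r, w3   [neg-Dia-rule on 23 via w3Rw3]
25. r, w4   [Dia-rule on 13: fresh world w4, w1Rw4]
26. Dia r implies Dia not p, w4   [Box-rule on 4 via w0Rw4]
27. Dia r, w4   [Box-rule on 6 via w0Rw4]
28. p, w4   [neg-Dia-rule on 11 via w1Rw4]
29. Dia not p, w4   [implies-rule on 26 (branches; this branch)]
30. not p, w5   [Dia-rule on 15: fresh world w5, w1Rw5]
31. Dia r implies Dia not p, w5   [Box-rule on 4 via w0Rw5]
32. Dia r, w5   [Box-rule on 6 via w0Rw5]
33. p, w5   [neg-Dia-rule on 11 via w1Rw5]
Accessibility: w0Rw0, w0Rw1, w0Rw2, w0Rw3, w0Rw4, w0Rw5, w1Rw1, w1Rw4, w1Rw5, w2Rw2, w3Rw3, w4Rw4, w5Rw5
Branch closes: p and not p both at w5.
Every branch of the negation's tableau closes; the branch above is one of them.

Valid in S4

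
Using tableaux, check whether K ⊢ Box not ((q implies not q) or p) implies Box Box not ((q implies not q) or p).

No, not valid

Tableau for the negation not (Box not ((q implies not q) or p) implies Box Box not ((q implies not q) or p)):
1. not (Box not ((q implies not q) or p) implies Box Box not ((q implies not q) or p)), w0
2. Box not ((q implies not q) or p), w0
3. not Box Box not ((q implies not q) or p), w0
4. not Box not ((q implies not q) or p), w1
5. not ((q implies not q) or p), w1
6. not (q implies not q), w1
7. not p, w1
8. q, w1
9. (q implies not q) or p, w2
10. p, w2
Accessibility: w0Rw1, w1Rw2
The negation has an open branch (countermodel exists).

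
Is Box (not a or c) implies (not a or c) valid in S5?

Valid in S5

Tableau for the negation not (Box (not a or c) implies (not a or c)):
1. not (Box (not a or c) implies (not a or c)), u
2. Box (not a or c), u
3. not (not a or c), u
4. a, u
5. not c, u
6. not a or c, u
7. c, u
Accessibility: uRu
Branch closes: c and not c both at u.
Every branch of the negation's tableau closes; the branch above is one of them.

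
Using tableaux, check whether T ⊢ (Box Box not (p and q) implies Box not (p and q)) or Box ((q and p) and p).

Tableau for the negation not ((Box Box not (p and q) implies Box not (p and q)) or Box ((q and p) and p)):
1. not ((Box Box not (p and q) implies Box not (p and q)) or Box ((q and p) and p)), w0
2. not (Box Box not (p and q) implies Box not (p and q)), w0
3. not Box ((q and p) and p), w0
4. Box Box not (p and q), w0
5. not Box not (p and q), w0
6. Box not (p and q), w0
7. not (p and q), w0
8. not q, w0
9. not ((q and p) and p), w1
10. Box not (p and q), w1
11. not (p and q), w1
12. not (q and p), w1
13. not q, w1
14. not p, w1
15. p and q, w2
16. p, w2
17. q, w2
18. Box not (p and q), w2
19. not (p and q), w2
20. not q, w2
Accessibility: w0Rw0, w0Rw1, w0Rw2, w1Rw1, w2Rw2
Branch closes: q and not q both at w2.
Every branch of the negation's tableau closes; the branch above is one of them.

Yes, valid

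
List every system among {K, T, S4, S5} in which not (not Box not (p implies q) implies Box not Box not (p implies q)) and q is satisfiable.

S5-tableau for the formula:
1. not (not Box not (p implies q) implies Box not Box not (p implies q)) and q, u
2. not (not Box not (p implies q) implies Box not Box not (p implies q)), u
3. q, u
4. not Box not (p implies q), u
5. not Box not Box not (p implies q), u
6. p implies q, v
7. q, v
8. Box not (p implies q), w
9. not (p implies q), u
10. p, u
11. not q, u
Accessibility: uRu, uRv, uRw, vRu, vRv, vRw, wRu, wRv, wRw
Branch closes: q and not q both at u.
Every branch closes (one shown): unsatisfiable in S5.
S4-tableau for the formula:
1. not (not Box not (p implies q) implies Box not Box not (p implies q)) and q, u
2. not (not Box not (p implies q) implies Box not Box not (p implies q)), u
3. q, u
4. not Box not (p implies q), u
5. not Box not Box not (p implies q), u
6. p implies q, v
7. q, v
8. Box not (p implies q), w
9. not (p implies q), w
10. p, w
11. not q, w
Accessibility: uRu, uRv, uRw, vRv, wRw
Complete open branch: satisfiable in S4, hence also in K, T (this S4-model is also a K-model and a T-model).

K, T, S4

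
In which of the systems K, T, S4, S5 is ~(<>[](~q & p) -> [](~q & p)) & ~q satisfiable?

K, T, S4

S4-tableau for the formula:
1. ~(<>[](~q & p) -> [](~q & p)) & ~q, w0
2. ~(<>[](~q & p) -> [](~q & p)), w0
3. ~q, w0
4. <>[](~q & p), w0
5. ~[](~q & p), w0
6. [](~q & p), w1
7. ~q & p, w1
8. ~q, w1
9. p, w1
10. ~(~q & p), w2
11. ~p, w2
Accessibility: w0Rw0, w0Rw1, w0Rw2, w1Rw1, w2Rw2
Complete open branch: satisfiable in S4, hence also in K, T (this S4-model is also a K-model and a T-model).
S5-tableau for the formula:
1. ~(<>[](~q & p) -> [](~q & p)) & ~q, w0
2. ~(<>[](~q & p) -> [](~q & p)), w0
3. ~q, w0
4. <>[](~q & p), w0
5. ~[](~q & p), w0
6. [](~q & p), w1
7. ~q & p, w0
8. p, w0
9. ~q & p, w1
10. ~q, w1
11. p, w1
12. ~(~q & p), w2
13. ~q & p, w2
14. ~q, w2
15. p, w2
16. ~p, w2
Accessibility: w0Rw0, w0Rw1, w0Rw2, w1Rw0, w1Rw1, w1Rw2, w2Rw0, w2Rw1, w2Rw2
Branch closes: p and ~p both at w2.
Every branch closes (one shown): unsatisfiable in S5.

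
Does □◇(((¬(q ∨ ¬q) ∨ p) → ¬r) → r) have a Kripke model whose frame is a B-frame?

1. □◇(((¬(q ∨ ¬q) ∨ p) → ¬r) → r), u
2. ◇(((¬(q ∨ ¬q) ∨ p) → ¬r) → r), u   [□-rule on 1 via uRu]
3. ((¬(q ∨ ¬q) ∨ p) → ¬r) → r, v   [◇-rule on 2: fresh world v, uRv]
4. ◇(((¬(q ∨ ¬q) ∨ p) → ¬r) → r), v   [□-rule on 1 via uRv]
5. r, v   [→-rule on 3 (branches; this branch)]
6. ((¬(q ∨ ¬q) ∨ p) → ¬r) → r, w   [◇-rule on 4: fresh world w, vRw]
7. r, w   [→-rule on 6 (branches; this branch)]
Accessibility: uRu, uRv, vRu, vRv, vRw, wRv, wRw

Satisfiable (open branch found)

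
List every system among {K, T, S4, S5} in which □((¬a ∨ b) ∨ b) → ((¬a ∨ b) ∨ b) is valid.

K-tableau for the negation ¬(□((¬a ∨ b) ∨ b) → ((¬a ∨ b) ∨ b)):
1. ¬(□((¬a ∨ b) ∨ b) → ((¬a ∨ b) ∨ b)), w0
2. □((¬a ∨ b) ∨ b), w0
3. ¬((¬a ∨ b) ∨ b), w0
4. ¬(¬a ∨ b), w0
5. ¬b, w0
6. a, w0
Complete open branch: countermodel on a K-frame, so not valid in K.
T-tableau for the negation ¬(□((¬a ∨ b) ∨ b) → ((¬a ∨ b) ∨ b)):
1. ¬(□((¬a ∨ b) ∨ b) → ((¬a ∨ b) ∨ b)), w0
2. □((¬a ∨ b) ∨ b), w0
3. ¬((¬a ∨ b) ∨ b), w0
4. ¬(¬a ∨ b), w0
5. ¬b, w0
6. a, w0
7. (¬a ∨ b) ∨ b, w0
8. ¬a ∨ b, w0
9. b, w0
Accessibility: w0Rw0
Branch closes: b and ¬b both at w0.
Every branch closes (one shown): valid in T, hence also in S4, S5 (every theorem of T is a theorem of S4 and S5).

T, S4, S5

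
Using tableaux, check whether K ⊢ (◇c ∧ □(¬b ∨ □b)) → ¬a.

Tableau for the negation ¬((◇c ∧ □(¬b ∨ □b)) → ¬a):
1. ¬((◇c ∧ □(¬b ∨ □b)) → ¬a), u
2. ◇c ∧ □(¬b ∨ □b), u   [¬→-rule on 1]
3. a, u   [¬→-rule on 1]
4. ◇c, u   [∧-rule on 2]
5. □(¬b ∨ □b), u   [∧-rule on 2]
6. c, v   [◇-rule on 4: fresh world v, uRv]
7. ¬b ∨ □b, v   [□-rule on 5 via uRv]
8. □b, v   [∨-rule on 7 (branches; this branch)]
Accessibility: uRv
The negation has an open branch (countermodel exists).

Not valid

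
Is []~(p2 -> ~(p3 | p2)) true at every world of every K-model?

Not valid

Tableau for the negation ~[]~(p2 -> ~(p3 | p2)):
1. ~[]~(p2 -> ~(p3 | p2)), w0
2. p2 -> ~(p3 | p2), w1
3. ~(p3 | p2), w1
4. ~p3, w1
5. ~p2, w1
Accessibility: w0Rw1
The negation has an open branch (countermodel exists).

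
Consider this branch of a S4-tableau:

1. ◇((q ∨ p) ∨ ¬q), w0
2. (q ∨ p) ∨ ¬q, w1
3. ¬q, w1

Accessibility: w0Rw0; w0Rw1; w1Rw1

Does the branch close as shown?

No, open

No world carries both an atom and its negation.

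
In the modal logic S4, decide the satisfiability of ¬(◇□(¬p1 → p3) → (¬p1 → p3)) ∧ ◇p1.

1. ¬(◇□(¬p1 → p3) → (¬p1 → p3)) ∧ ◇p1, 0
2. ¬(◇□(¬p1 → p3) → (¬p1 → p3)), 0
3. ◇p1, 0
4. ◇□(¬p1 → p3), 0
5. ¬(¬p1 → p3), 0
6. ¬p1, 0
7. ¬p3, 0
8. p1, 1
9. □(¬p1 → p3), 2
10. ¬p1 → p3, 2
11. p3, 2
Accessibility: 0R0, 0R1, 0R2, 1R1, 2R2

Yes, satisfiable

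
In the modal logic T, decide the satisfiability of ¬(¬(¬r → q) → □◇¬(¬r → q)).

Satisfiable (open branch found)

1. ¬(¬(¬r → q) → □◇¬(¬r → q)), u
2. ¬(¬r → q), u
3. ¬□◇¬(¬r → q), u
4. ¬r, u
5. ¬q, u
6. ¬◇¬(¬r → q), v
7. ¬r → q, v
8. q, v
Accessibility: uRu, uRv, vRv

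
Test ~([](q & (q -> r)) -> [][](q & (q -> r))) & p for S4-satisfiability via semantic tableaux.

1. ~([](q & (q -> r)) -> [][](q & (q -> r))) & p, w0
2. ~([](q & (q -> r)) -> [][](q & (q -> r))), w0
3. p, w0
4. [](q & (q -> r)), w0
5. ~[][](q & (q -> r)), w0
6. q & (q -> r), w0
7. q, w0
8. q -> r, w0
9. r, w0
10. ~[](q & (q -> r)), w1
11. q & (q -> r), w1
12. q, w1
13. q -> r, w1
14. r, w1
15. ~(q & (q -> r)), w2
16. q & (q -> r), w2
17. q, w2
18. q -> r, w2
19. ~(q -> r), w2
20. ~r, w2
21. r, w2
Accessibility: w0Rw0, w0Rw1, w0Rw2, w1Rw1, w1Rw2, w2Rw2
Branch closes: r and ~r both at w2.
(One branch shown.) All branches close.

Unsatisfiable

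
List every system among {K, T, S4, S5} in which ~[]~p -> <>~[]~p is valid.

T-tableau for the negation ~(~[]~p -> <>~[]~p):
1. ~(~[]~p -> <>~[]~p), 0
2. ~[]~p, 0
3. ~<>~[]~p, 0
4. []~p, 0
5. ~p, 0
6. p, 1
7. []~p, 1
8. ~p, 1
Accessibility: 0R0, 0R1, 1R1
Branch closes: p and ~p both at 1.
Every branch closes (one shown): valid in T, hence also in S4, S5 (every theorem of T is a theorem of S4 and S5).
K-tableau for the negation ~(~[]~p -> <>~[]~p):
1. ~(~[]~p -> <>~[]~p), 0
2. ~[]~p, 0
3. ~<>~[]~p, 0
4. p, 1
5. []~p, 1
Accessibility: 0R1
Complete open branch: countermodel on a K-frame, so not valid in K.

T, S4, S5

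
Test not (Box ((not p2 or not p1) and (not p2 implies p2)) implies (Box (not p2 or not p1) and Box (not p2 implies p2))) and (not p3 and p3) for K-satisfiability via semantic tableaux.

Unsatisfiable

1. not (Box ((not p2 or not p1) and (not p2 implies p2)) implies (Box (not p2 or not p1) and Box (not p2 implies p2))) and (not p3 and p3), w0
2. not (Box ((not p2 or not p1) and (not p2 implies p2)) implies (Box (not p2 or not p1) and Box (not p2 implies p2))), w0   [and-rule on 1]
3. not p3 and p3, w0   [and-rule on 1]
4. Box ((not p2 or not p1) and (not p2 implies p2)), w0   [neg-implies-rule on 2]
5. not (Box (not p2 or not p1) and Box (not p2 implies p2)), w0   [neg-implies-rule on 2]
6. not p3, w0   [and-rule on 3]
7. p3, w0   [and-rule on 3]
Branch closes: p3 and not p3 both at w0.
All branches of the tableau close; one closing branch shown above.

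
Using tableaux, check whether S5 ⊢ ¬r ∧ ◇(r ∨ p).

Not valid

Tableau for the negation ¬(¬r ∧ ◇(r ∨ p)):
1. ¬(¬r ∧ ◇(r ∨ p)), w0
2. ¬◇(r ∨ p), w0
3. ¬(r ∨ p), w0
4. ¬r, w0
5. ¬p, w0
Accessibility: w0Rw0
The negation has an open branch (countermodel exists).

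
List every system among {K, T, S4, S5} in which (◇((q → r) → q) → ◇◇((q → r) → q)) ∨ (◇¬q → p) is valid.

K-tableau for the negation ¬((◇((q → r) → q) → ◇◇((q → r) → q)) ∨ (◇¬q → p)):
1. ¬((◇((q → r) → q) → ◇◇((q → r) → q)) ∨ (◇¬q → p)), 0
2. ¬(◇((q → r) → q) → ◇◇((q → r) → q)), 0
3. ¬(◇¬q → p), 0
4. ◇((q → r) → q), 0
5. ¬◇◇((q → r) → q), 0
6. ◇¬q, 0
7. ¬p, 0
8. (q → r) → q, 1
9. ¬◇((q → r) → q), 1
10. q, 1
11. ¬q, 2
12. ¬◇((q → r) → q), 2
Accessibility: 0R1, 0R2
Complete open branch: countermodel on a K-frame, so not valid in K.
T-tableau for the negation ¬((◇((q → r) → q) → ◇◇((q → r) → q)) ∨ (◇¬q → p)):
1. ¬((◇((q → r) → q) → ◇◇((q → r) → q)) ∨ (◇¬q → p)), 0
2. ¬(◇((q → r) → q) → ◇◇((q → r) → q)), 0
3. ¬(◇¬q → p), 0
4. ◇((q → r) → q), 0
5. ¬◇◇((q → r) → q), 0
6. ◇¬q, 0
7. ¬p, 0
8. ¬◇((q → r) → q), 0
9. ¬((q → r) → q), 0
10. q → r, 0
11. ¬q, 0
12. r, 0
13. (q → r) → q, 1
14. ¬◇((q → r) → q), 1
15. ¬((q → r) → q), 1
16. q → r, 1
17. ¬q, 1
18. ¬(q → r), 1
19. q, 1
20. ¬r, 1
Accessibility: 0R0, 0R1, 1R1
Branch closes: q and ¬q both at 1.
Every branch closes (one shown): valid in T, hence also in S4, S5 (every theorem of T is a theorem of S4 and S5).

T, S4, S5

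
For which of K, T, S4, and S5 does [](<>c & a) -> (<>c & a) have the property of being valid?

K-tableau for the negation ~([](<>c & a) -> (<>c & a)):
1. ~([](<>c & a) -> (<>c & a)), u
2. [](<>c & a), u
3. ~(<>c & a), u
4. ~a, u
Complete open branch: countermodel on a K-frame, so not valid in K.
T-tableau for the negation ~([](<>c & a) -> (<>c & a)):
1. ~([](<>c & a) -> (<>c & a)), u
2. [](<>c & a), u
3. ~(<>c & a), u
4. <>c & a, u
5. <>c, u
6. a, u
7. ~<>c, u
8. ~c, u
9. c, v
10. <>c & a, v
11. <>c, v
12. a, v
13. ~c, v
Accessibility: uRu, uRv, vRv
Branch closes: c and ~c both at v.
Every branch closes (one shown): valid in T, hence also in S4, S5 (every theorem of T is a theorem of S4 and S5).

T, S4, S5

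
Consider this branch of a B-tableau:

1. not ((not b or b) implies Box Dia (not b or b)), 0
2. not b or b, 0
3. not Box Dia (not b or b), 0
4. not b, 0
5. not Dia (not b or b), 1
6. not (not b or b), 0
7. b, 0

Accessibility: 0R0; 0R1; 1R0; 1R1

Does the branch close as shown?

Closed

Both b and not b appear at 0.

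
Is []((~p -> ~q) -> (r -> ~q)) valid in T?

Tableau for the negation ~[]((~p -> ~q) -> (r -> ~q)):
1. ~[]((~p -> ~q) -> (r -> ~q)), u
2. ~((~p -> ~q) -> (r -> ~q)), v
3. ~p -> ~q, v
4. ~(r -> ~q), v
5. r, v
6. q, v
7. p, v
Accessibility: uRu, uRv, vRv
The negation has an open branch (countermodel exists).

Not valid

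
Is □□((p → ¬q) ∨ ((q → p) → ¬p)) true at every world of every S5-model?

Tableau for the negation ¬□□((p → ¬q) ∨ ((q → p) → ¬p)):
1. ¬□□((p → ¬q) ∨ ((q → p) → ¬p)), w0
2. ¬□((p → ¬q) ∨ ((q → p) → ¬p)), w1
3. ¬((p → ¬q) ∨ ((q → p) → ¬p)), w2
4. ¬(p → ¬q), w2
5. ¬((q → p) → ¬p), w2
6. p, w2
7. q, w2
8. q → p, w2
Accessibility: w0Rw0, w0Rw1, w0Rw2, w1Rw0, w1Rw1, w1Rw2, w2Rw0, w2Rw1, w2Rw2
The negation has an open branch (countermodel exists).

Not valid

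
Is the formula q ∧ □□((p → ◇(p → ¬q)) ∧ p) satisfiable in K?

1. q ∧ □□((p → ◇(p → ¬q)) ∧ p), 0
2. q, 0
3. □□((p → ◇(p → ¬q)) ∧ p), 0

Yes, satisfiable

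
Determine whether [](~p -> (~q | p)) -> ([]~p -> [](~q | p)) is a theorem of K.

Yes, valid

Tableau for the negation ~([](~p -> (~q | p)) -> ([]~p -> [](~q | p))):
1. ~([](~p -> (~q | p)) -> ([]~p -> [](~q | p))), w0
2. [](~p -> (~q | p)), w0
3. ~([]~p -> [](~q | p)), w0
4. []~p, w0
5. ~[](~q | p), w0
6. ~(~q | p), w1
7. q, w1
8. ~p, w1
9. ~p -> (~q | p), w1
10. ~q | p, w1
11. p, w1
Accessibility: w0Rw1
Branch closes: p and ~p both at w1.
All branches of the negation close; one closing branch shown above.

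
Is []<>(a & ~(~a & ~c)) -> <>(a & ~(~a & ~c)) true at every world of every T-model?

Valid

Tableau for the negation ~([]<>(a & ~(~a & ~c)) -> <>(a & ~(~a & ~c))):
1. ~([]<>(a & ~(~a & ~c)) -> <>(a & ~(~a & ~c))), 0
2. []<>(a & ~(~a & ~c)), 0   [~->-rule on 1]
3. ~<>(a & ~(~a & ~c)), 0   [~->-rule on 1]
4. <>(a & ~(~a & ~c)), 0   [[]-rule on 2 via 0R0]
5. ~(a & ~(~a & ~c)), 0   [~<>-rule on 3 via 0R0]
6. ~a & ~c, 0   [~&-rule on 5 (branches; this branch)]
7. ~a, 0   [&-rule on 6]
8. ~c, 0   [&-rule on 6]
9. a & ~(~a & ~c), 1   [<>-rule on 4: fresh world 1, 0R1]
10. a, 1   [&-rule on 9]
11. ~(~a & ~c), 1   [&-rule on 9]
12. <>(a & ~(~a & ~c)), 1   [[]-rule on 2 via 0R1]
13. ~(a & ~(~a & ~c)), 1   [~<>-rule on 3 via 0R1]
14. c, 1   [~&-rule on 11 (branches; this branch)]
15. ~a & ~c, 1   [~&-rule on 13 (branches; this branch)]
16. ~a, 1   [&-rule on 15]
17. ~c, 1   [&-rule on 15]
Accessibility: 0R0, 0R1, 1R1
Branch closes: a and ~a both at 1.
Every branch of the negation's tableau closes; the branch above is one of them.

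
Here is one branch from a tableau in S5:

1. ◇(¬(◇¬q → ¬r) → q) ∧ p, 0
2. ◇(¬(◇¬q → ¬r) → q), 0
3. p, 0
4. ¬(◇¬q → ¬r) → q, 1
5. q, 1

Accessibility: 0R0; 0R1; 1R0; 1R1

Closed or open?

No world carries both an atom and its negation.

Not closed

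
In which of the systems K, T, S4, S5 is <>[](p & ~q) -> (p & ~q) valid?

S5

S4-tableau for the negation ~(<>[](p & ~q) -> (p & ~q)):
1. ~(<>[](p & ~q) -> (p & ~q)), u
2. <>[](p & ~q), u   [~->-rule on 1]
3. ~(p & ~q), u   [~->-rule on 1]
4. q, u   [~&-rule on 3 (branches; this branch)]
5. [](p & ~q), v   [<>-rule on 2: fresh world v, uRv]
6. p & ~q, v   [[]-rule on 5 via vRv]
7. p, v   [&-rule on 6]
8. ~q, v   [&-rule on 6]
Accessibility: uRu, uRv, vRv
Complete open branch: countermodel on an S4-frame, so not valid in S4, nor in K, T (the same frame is also a K-frame and a T-frame).
S5-tableau for the negation ~(<>[](p & ~q) -> (p & ~q)):
1. ~(<>[](p & ~q) -> (p & ~q)), u
2. <>[](p & ~q), u   [~->-rule on 1]
3. ~(p & ~q), u   [~->-rule on 1]
4. q, u   [~&-rule on 3 (branches; this branch)]
5. [](p & ~q), v   [<>-rule on 2: fresh world v, uRv]
6. p & ~q, u   [[]-rule on 5 via vRu]
7. p, u   [&-rule on 6]
8. ~q, u   [&-rule on 6]
Accessibility: uRu, uRv, vRu, vRv
Branch closes: q and ~q both at u.
Every branch closes (one shown): valid in S5.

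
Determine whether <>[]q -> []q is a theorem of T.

Not valid

Tableau for the negation ~(<>[]q -> []q):
1. ~(<>[]q -> []q), w0
2. <>[]q, w0   [~->-rule on 1]
3. ~[]q, w0   [~->-rule on 1]
4. []q, w1   [<>-rule on 2: fresh world w1, w0Rw1]
5. q, w1   [[]-rule on 4 via w1Rw1]
6. ~q, w2   [~[]-rule on 3: fresh world w2, w0Rw2]
Accessibility: w0Rw0, w0Rw1, w0Rw2, w1Rw1, w2Rw2
The negation has an open branch (countermodel exists).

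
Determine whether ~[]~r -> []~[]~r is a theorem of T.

Tableau for the negation ~(~[]~r -> []~[]~r):
1. ~(~[]~r -> []~[]~r), w0
2. ~[]~r, w0   [~->-rule on 1]
3. ~[]~[]~r, w0   [~->-rule on 1]
4. r, w1   [~[]-rule on 2: fresh world w1, w0Rw1]
5. []~r, w2   [~[]-rule on 3: fresh world w2, w0Rw2]
6. ~r, w2   [[]-rule on 5 via w2Rw2]
Accessibility: w0Rw0, w0Rw1, w0Rw2, w1Rw1, w2Rw2
The negation has an open branch (countermodel exists).

Invalid (countermodel exists)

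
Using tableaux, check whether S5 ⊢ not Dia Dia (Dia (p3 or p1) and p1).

Tableau for the negation Dia Dia (Dia (p3 or p1) and p1):
1. Dia Dia (Dia (p3 or p1) and p1), w0
2. Dia (Dia (p3 or p1) and p1), w1
3. Dia (p3 or p1) and p1, w2
4. Dia (p3 or p1), w2
5. p1, w2
6. p3 or p1, w3
7. p1, w3
Accessibility: w0Rw0, w0Rw1, w0Rw2, w0Rw3, w1Rw0, w1Rw1, w1Rw2, w1Rw3, w2Rw0, w2Rw1, w2Rw2, w2Rw3, w3Rw0, w3Rw1, w3Rw2, w3Rw3
The negation has an open branch (countermodel exists).

No, not valid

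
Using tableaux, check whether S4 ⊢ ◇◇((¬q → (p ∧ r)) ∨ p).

Tableau for the negation ¬◇◇((¬q → (p ∧ r)) ∨ p):
1. ¬◇◇((¬q → (p ∧ r)) ∨ p), 0
2. ¬◇((¬q → (p ∧ r)) ∨ p), 0
3. ¬((¬q → (p ∧ r)) ∨ p), 0
4. ¬(¬q → (p ∧ r)), 0
5. ¬p, 0
6. ¬q, 0
7. ¬(p ∧ r), 0
8. ¬r, 0
Accessibility: 0R0
The negation has an open branch (countermodel exists).

Not valid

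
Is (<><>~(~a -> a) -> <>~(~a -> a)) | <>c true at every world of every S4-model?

Valid

Tableau for the negation ~((<><>~(~a -> a) -> <>~(~a -> a)) | <>c):
1. ~((<><>~(~a -> a) -> <>~(~a -> a)) | <>c), 0
2. ~(<><>~(~a -> a) -> <>~(~a -> a)), 0   [~|-rule on 1]
3. ~<>c, 0   [~|-rule on 1]
4. <><>~(~a -> a), 0   [~->-rule on 2]
5. ~<>~(~a -> a), 0   [~->-rule on 2]
6. ~c, 0   [~<>-rule on 3 via 0R0]
7. ~a -> a, 0   [~<>-rule on 5 via 0R0]
8. a, 0   [->-rule on 7 (branches; this branch)]
9. <>~(~a -> a), 1   [<>-rule on 4: fresh world 1, 0R1]
10. ~c, 1   [~<>-rule on 3 via 0R1]
11. ~a -> a, 1   [~<>-rule on 5 via 0R1]
12. a, 1   [->-rule on 11 (branches; this branch)]
13. ~(~a -> a), 2   [<>-rule on 9: fresh world 2, 1R2]
14. ~a, 2   [~->-rule on 13]
15. ~c, 2   [~<>-rule on 3 via 0R2]
16. ~a -> a, 2   [~<>-rule on 5 via 0R2]
17. a, 2   [->-rule on 16 (branches; this branch)]
Accessibility: 0R0, 0R1, 0R2, 1R1, 1R2, 2R2
Branch closes: a and ~a both at 2.
Every branch of the negation's tableau closes; the branch above is one of them.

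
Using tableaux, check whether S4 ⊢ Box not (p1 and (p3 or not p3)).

Tableau for the negation not Box not (p1 and (p3 or not p3)):
1. not Box not (p1 and (p3 or not p3)), w0
2. p1 and (p3 or not p3), w1
3. p1, w1
4. p3 or not p3, w1
5. not p3, w1
Accessibility: w0Rw0, w0Rw1, w1Rw1
The negation has an open branch (countermodel exists).

Invalid (countermodel exists)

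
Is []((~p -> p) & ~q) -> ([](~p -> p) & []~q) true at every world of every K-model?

Tableau for the negation ~([]((~p -> p) & ~q) -> ([](~p -> p) & []~q)):
1. ~([]((~p -> p) & ~q) -> ([](~p -> p) & []~q)), u
2. []((~p -> p) & ~q), u   [~->-rule on 1]
3. ~([](~p -> p) & []~q), u   [~->-rule on 1]
4. ~[](~p -> p), u   [~&-rule on 3 (branches; this branch)]
5. ~(~p -> p), v   [~[]-rule on 4: fresh world v, uRv]
6. ~p, v   [~->-rule on 5]
7. (~p -> p) & ~q, v   [[]-rule on 2 via uRv]
8. ~p -> p, v   [&-rule on 7]
9. ~q, v   [&-rule on 7]
10. p, v   [->-rule on 8 (branches; this branch)]
Accessibility: uRv
Branch closes: p and ~p both at v.
Every branch of the negation's tableau closes; the branch above is one of them.

Valid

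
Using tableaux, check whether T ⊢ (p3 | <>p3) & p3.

Tableau for the negation ~((p3 | <>p3) & p3):
1. ~((p3 | <>p3) & p3), u
2. ~p3, u
Accessibility: uRu
The negation has an open branch (countermodel exists).

Not valid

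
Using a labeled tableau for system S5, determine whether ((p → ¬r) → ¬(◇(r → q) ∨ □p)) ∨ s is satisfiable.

1. ((p → ¬r) → ¬(◇(r → q) ∨ □p)) ∨ s, 0
2. s, 0
Accessibility: 0R0

Satisfiable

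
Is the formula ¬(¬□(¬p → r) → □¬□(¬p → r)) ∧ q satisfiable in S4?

Satisfiable

1. ¬(¬□(¬p → r) → □¬□(¬p → r)) ∧ q, 0
2. ¬(¬□(¬p → r) → □¬□(¬p → r)), 0   [∧-rule on 1]
3. q, 0   [∧-rule on 1]
4. ¬□(¬p → r), 0   [¬→-rule on 2]
5. ¬□¬□(¬p → r), 0   [¬→-rule on 2]
6. ¬(¬p → r), 1   [¬□-rule on 4: fresh world 1, 0R1]
7. ¬p, 1   [¬→-rule on 6]
8. ¬r, 1   [¬→-rule on 6]
9. □(¬p → r), 2   [¬□-rule on 5: fresh world 2, 0R2]
10. ¬p → r, 2   [□-rule on 9 via 2R2]
11. r, 2   [→-rule on 10 (branches; this branch)]
Accessibility: 0R0, 0R1, 0R2, 1R1, 2R2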